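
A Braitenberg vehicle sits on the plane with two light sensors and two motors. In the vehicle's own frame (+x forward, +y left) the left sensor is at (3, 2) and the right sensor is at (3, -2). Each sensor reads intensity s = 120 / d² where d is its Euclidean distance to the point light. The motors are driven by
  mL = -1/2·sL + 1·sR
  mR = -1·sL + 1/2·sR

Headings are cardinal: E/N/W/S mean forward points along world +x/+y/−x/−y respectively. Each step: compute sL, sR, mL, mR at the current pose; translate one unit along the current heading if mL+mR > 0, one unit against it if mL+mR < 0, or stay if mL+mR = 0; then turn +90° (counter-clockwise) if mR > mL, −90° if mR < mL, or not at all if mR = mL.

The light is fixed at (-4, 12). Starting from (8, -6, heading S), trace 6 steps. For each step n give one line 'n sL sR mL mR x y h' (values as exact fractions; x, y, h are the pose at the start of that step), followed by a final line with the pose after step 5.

n=0: pose=(8,-6,S); sL=120/637, sR=120/541; mL=43980/344617, mR=-26700/344617; mL+mR=17280/344617 → advance +1; mR−mL=-70680/344617 → turn -1·90°
n=1: pose=(8,-7,W); sL=20/87, sR=12/37; mL=674/3219, mR=-218/3219; mL+mR=152/1073 → advance +1; mR−mL=-892/3219 → turn -1·90°
n=2: pose=(7,-7,N); sL=120/337, sR=24/85; mL=2988/28645, mR=-6156/28645; mL+mR=-3168/28645 → advance -1; mR−mL=-9144/28645 → turn -1·90°
n=3: pose=(7,-8,E); sL=3/13, sR=3/17; mL=27/442, mR=-63/442; mL+mR=-18/221 → advance -1; mR−mL=-45/221 → turn -1·90°
n=4: pose=(6,-8,S); sL=120/673, sR=120/593; mL=45180/399089, mR=-30780/399089; mL+mR=14400/399089 → advance +1; mR−mL=-75960/399089 → turn -1·90°
n=5: pose=(6,-9,W); sL=60/289, sR=12/41; mL=2238/11849, mR=-726/11849; mL+mR=1512/11849 → advance +1; mR−mL=-2964/11849 → turn -1·90°

0 120/637 120/541 43980/344617 -26700/344617 8 -6 S
1 20/87 12/37 674/3219 -218/3219 8 -7 W
2 120/337 24/85 2988/28645 -6156/28645 7 -7 N
3 3/13 3/17 27/442 -63/442 7 -8 E
4 120/673 120/593 45180/399089 -30780/399089 6 -8 S
5 60/289 12/41 2238/11849 -726/11849 6 -9 W
final 5 -9 N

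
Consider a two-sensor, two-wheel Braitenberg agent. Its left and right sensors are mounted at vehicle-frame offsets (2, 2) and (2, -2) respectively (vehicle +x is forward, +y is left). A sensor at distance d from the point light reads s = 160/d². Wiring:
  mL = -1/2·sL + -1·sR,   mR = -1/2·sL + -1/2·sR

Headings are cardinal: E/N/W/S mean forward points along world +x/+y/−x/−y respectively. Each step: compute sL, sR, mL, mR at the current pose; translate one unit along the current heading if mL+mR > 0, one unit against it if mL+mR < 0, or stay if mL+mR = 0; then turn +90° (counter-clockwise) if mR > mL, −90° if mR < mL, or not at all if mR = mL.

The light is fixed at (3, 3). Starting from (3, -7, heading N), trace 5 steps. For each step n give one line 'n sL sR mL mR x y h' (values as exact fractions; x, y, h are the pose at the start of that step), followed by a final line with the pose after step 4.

0 40/17 40/17 -60/17 -40/17 3 -7 N
1 160/173 32/17 -6896/2941 -4128/2941 3 -8 W
2 80/89 16/17 -2104/1513 -1392/1513 4 -8 S
3 160/73 160/153 -23920/11169 -18080/11169 4 -7 E
4 40/17 40/17 -60/17 -40/17 3 -7 N
final 3 -8 W

n=0: pose=(3,-7,N); sL=40/17, sR=40/17; mL=-60/17, mR=-40/17; mL+mR=-100/17 → advance -1; mR−mL=20/17 → turn +1·90°
n=1: pose=(3,-8,W); sL=160/173, sR=32/17; mL=-6896/2941, mR=-4128/2941; mL+mR=-11024/2941 → advance -1; mR−mL=16/17 → turn +1·90°
n=2: pose=(4,-8,S); sL=80/89, sR=16/17; mL=-2104/1513, mR=-1392/1513; mL+mR=-3496/1513 → advance -1; mR−mL=8/17 → turn +1·90°
n=3: pose=(4,-7,E); sL=160/73, sR=160/153; mL=-23920/11169, mR=-18080/11169; mL+mR=-14000/3723 → advance -1; mR−mL=80/153 → turn +1·90°
n=4: pose=(3,-7,N); sL=40/17, sR=40/17; mL=-60/17, mR=-40/17; mL+mR=-100/17 → advance -1; mR−mL=20/17 → turn +1·90°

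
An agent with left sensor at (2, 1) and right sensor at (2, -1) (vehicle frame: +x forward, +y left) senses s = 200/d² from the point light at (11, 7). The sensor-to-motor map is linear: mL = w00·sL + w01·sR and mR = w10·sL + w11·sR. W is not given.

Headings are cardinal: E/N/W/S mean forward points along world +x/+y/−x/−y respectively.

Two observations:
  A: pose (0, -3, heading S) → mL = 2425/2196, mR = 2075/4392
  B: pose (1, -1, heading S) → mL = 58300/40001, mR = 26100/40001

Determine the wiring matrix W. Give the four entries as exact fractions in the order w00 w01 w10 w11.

1/2 1 1 -1/2

obs A: pose=(0,-3,S) → sL=50/61, sR=25/36, mL=2425/2196, mR=2075/4392
obs B: pose=(1,-1,S) → sL=200/181, sR=200/221, mL=58300/40001, mR=26100/40001
sensor matrix S = [[50/61, 25/36], [200/181, 200/221]]; det S = -561250/21960549
solve [mL_A; mL_B] = S·[w00; w01] and [mR_A; mR_B] = S·[w10; w11]:
  w00 = 1/2, w01 = 1, w10 = 1, w11 = -1/2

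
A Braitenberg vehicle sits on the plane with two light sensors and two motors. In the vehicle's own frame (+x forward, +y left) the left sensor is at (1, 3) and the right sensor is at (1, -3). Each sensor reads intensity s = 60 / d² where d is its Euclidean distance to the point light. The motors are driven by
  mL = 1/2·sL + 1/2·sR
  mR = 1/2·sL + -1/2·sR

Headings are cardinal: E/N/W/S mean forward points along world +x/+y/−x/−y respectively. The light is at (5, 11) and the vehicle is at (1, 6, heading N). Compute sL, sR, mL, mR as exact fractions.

12/13 60/17 492/221 -288/221

left sensor world pos  = (-2, 7); dL² = 65
right sensor world pos = (4, 7); dR² = 17
sL = 60/65 = 12/13
sR = 60/17 = 60/17
mL = 1/2·sL + 1/2·sR = 492/221
mR = 1/2·sL + -1/2·sR = -288/221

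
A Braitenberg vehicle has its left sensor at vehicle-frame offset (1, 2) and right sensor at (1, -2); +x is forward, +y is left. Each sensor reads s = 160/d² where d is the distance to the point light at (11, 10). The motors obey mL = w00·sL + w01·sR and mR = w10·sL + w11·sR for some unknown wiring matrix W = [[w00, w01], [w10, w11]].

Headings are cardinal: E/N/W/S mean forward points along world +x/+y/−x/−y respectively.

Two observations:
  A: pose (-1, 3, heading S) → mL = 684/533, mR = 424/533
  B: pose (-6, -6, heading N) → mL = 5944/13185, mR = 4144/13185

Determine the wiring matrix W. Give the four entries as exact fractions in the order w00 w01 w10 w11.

1 1/2 1/2 1/2

obs A: pose=(-1,3,S) → sL=40/41, sR=8/13, mL=684/533, mR=424/533
obs B: pose=(-6,-6,N) → sL=80/293, sR=16/45, mL=5944/13185, mR=4144/13185
sensor matrix S = [[40/41, 8/13], [80/293, 16/45]]; det S = 251392/1405521
solve [mL_A; mL_B] = S·[w00; w01] and [mR_A; mR_B] = S·[w10; w11]:
  w00 = 1, w01 = 1/2, w10 = 1/2, w11 = 1/2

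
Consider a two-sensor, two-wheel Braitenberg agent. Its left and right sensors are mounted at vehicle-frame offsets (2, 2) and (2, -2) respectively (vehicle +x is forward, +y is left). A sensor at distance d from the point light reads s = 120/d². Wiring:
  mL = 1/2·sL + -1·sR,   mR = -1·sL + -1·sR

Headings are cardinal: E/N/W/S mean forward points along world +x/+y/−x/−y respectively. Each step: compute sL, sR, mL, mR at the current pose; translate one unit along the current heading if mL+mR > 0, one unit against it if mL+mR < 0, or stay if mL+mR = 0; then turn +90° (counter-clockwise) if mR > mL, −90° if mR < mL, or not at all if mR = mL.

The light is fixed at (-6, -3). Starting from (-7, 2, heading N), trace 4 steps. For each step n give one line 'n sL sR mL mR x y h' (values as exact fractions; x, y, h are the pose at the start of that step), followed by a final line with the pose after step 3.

0 60/29 12/5 -198/145 -648/145 -7 2 N
1 120/37 24 -828/37 -1008/37 -7 1 E
2 30 6 9 -36 -8 1 S
3 24/5 24/13 36/65 -432/65 -8 2 W
final -7 2 N

n=0: pose=(-7,2,N); sL=60/29, sR=12/5; mL=-198/145, mR=-648/145; mL+mR=-846/145 → advance -1; mR−mL=-90/29 → turn -1·90°
n=1: pose=(-7,1,E); sL=120/37, sR=24; mL=-828/37, mR=-1008/37; mL+mR=-1836/37 → advance -1; mR−mL=-180/37 → turn -1·90°
n=2: pose=(-8,1,S); sL=30, sR=6; mL=9, mR=-36; mL+mR=-27 → advance -1; mR−mL=-45 → turn -1·90°
n=3: pose=(-8,2,W); sL=24/5, sR=24/13; mL=36/65, mR=-432/65; mL+mR=-396/65 → advance -1; mR−mL=-36/5 → turn -1·90°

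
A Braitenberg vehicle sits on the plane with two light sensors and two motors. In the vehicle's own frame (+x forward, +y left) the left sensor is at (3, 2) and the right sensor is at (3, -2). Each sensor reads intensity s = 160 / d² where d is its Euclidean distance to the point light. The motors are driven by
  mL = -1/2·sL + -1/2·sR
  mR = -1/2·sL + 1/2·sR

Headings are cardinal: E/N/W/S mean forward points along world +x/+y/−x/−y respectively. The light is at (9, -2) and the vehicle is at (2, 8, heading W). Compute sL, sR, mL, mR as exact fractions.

left sensor world pos  = (-1, 6); dL² = 164
right sensor world pos = (-1, 10); dR² = 244
sL = 160/164 = 40/41
sR = 160/244 = 40/61
mL = -1/2·sL + -1/2·sR = -2040/2501
mR = -1/2·sL + 1/2·sR = -400/2501

40/41 40/61 -2040/2501 -400/2501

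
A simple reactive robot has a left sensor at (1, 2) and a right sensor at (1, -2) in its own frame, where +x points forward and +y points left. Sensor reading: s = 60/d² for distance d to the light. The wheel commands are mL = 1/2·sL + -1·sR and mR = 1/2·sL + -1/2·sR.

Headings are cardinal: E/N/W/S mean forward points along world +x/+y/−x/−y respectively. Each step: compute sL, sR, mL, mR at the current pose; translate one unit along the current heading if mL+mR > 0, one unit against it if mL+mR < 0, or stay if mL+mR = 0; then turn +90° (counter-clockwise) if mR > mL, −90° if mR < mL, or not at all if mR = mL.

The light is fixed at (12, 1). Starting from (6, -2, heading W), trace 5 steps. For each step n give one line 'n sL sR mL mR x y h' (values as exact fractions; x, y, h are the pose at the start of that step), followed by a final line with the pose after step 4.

0 30/37 6/5 -147/185 -36/185 6 -2 W
1 12/5 12/13 18/65 48/65 7 -2 S
2 3 15/13 9/26 12/13 7 -3 E
3 4/3 60/13 -154/39 -64/39 8 -3 N
4 30/37 30/17 -855/629 -300/629 8 -4 W
final 9 -4 S

n=0: pose=(6,-2,W); sL=30/37, sR=6/5; mL=-147/185, mR=-36/185; mL+mR=-183/185 → advance -1; mR−mL=3/5 → turn +1·90°
n=1: pose=(7,-2,S); sL=12/5, sR=12/13; mL=18/65, mR=48/65; mL+mR=66/65 → advance +1; mR−mL=6/13 → turn +1·90°
n=2: pose=(7,-3,E); sL=3, sR=15/13; mL=9/26, mR=12/13; mL+mR=33/26 → advance +1; mR−mL=15/26 → turn +1·90°
n=3: pose=(8,-3,N); sL=4/3, sR=60/13; mL=-154/39, mR=-64/39; mL+mR=-218/39 → advance -1; mR−mL=30/13 → turn +1·90°
n=4: pose=(8,-4,W); sL=30/37, sR=30/17; mL=-855/629, mR=-300/629; mL+mR=-1155/629 → advance -1; mR−mL=15/17 → turn +1·90°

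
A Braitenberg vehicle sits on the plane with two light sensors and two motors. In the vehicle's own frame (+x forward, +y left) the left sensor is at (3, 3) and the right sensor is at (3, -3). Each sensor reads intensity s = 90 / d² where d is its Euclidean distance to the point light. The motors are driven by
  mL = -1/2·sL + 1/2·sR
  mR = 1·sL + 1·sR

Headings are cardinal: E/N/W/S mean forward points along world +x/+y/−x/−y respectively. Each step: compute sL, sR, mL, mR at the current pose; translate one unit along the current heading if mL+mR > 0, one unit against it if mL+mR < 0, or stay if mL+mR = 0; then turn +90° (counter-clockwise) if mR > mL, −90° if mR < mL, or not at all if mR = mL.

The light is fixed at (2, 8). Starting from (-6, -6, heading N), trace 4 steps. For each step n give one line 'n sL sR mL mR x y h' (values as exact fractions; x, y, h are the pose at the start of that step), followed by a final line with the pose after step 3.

0 45/121 45/73 1080/8833 8730/8833 -6 -6 N
1 90/377 90/221 540/6409 4140/6409 -6 -5 W
2 45/146 9/40 -243/5840 1557/2920 -7 -5 S
3 90/157 18/65 -1512/10205 8676/10205 -7 -6 E
final -6 -6 N

n=0: pose=(-6,-6,N); sL=45/121, sR=45/73; mL=1080/8833, mR=8730/8833; mL+mR=9810/8833 → advance +1; mR−mL=7650/8833 → turn +1·90°
n=1: pose=(-6,-5,W); sL=90/377, sR=90/221; mL=540/6409, mR=4140/6409; mL+mR=360/493 → advance +1; mR−mL=3600/6409 → turn +1·90°
n=2: pose=(-7,-5,S); sL=45/146, sR=9/40; mL=-243/5840, mR=1557/2920; mL+mR=2871/5840 → advance +1; mR−mL=3357/5840 → turn +1·90°
n=3: pose=(-7,-6,E); sL=90/157, sR=18/65; mL=-1512/10205, mR=8676/10205; mL+mR=7164/10205 → advance +1; mR−mL=10188/10205 → turn +1·90°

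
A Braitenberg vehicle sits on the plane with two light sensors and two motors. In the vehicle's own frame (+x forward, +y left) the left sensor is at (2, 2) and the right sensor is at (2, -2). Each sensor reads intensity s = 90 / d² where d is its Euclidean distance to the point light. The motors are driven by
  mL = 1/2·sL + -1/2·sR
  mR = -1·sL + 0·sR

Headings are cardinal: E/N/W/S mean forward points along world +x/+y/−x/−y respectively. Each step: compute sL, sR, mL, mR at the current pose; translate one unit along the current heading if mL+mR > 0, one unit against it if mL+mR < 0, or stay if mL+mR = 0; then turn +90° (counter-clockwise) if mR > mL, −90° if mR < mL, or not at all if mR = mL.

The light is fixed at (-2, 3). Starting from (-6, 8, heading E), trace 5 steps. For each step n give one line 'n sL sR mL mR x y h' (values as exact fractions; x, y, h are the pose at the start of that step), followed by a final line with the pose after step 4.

n=0: pose=(-6,8,E); sL=90/53, sR=90/13; mL=-1800/689, mR=-90/53; mL+mR=-2970/689 → advance -1; mR−mL=630/689 → turn +1·90°
n=1: pose=(-7,8,N); sL=45/49, sR=45/29; mL=-450/1421, mR=-45/49; mL+mR=-1755/1421 → advance -1; mR−mL=-855/1421 → turn -1·90°
n=2: pose=(-7,7,E); sL=2, sR=90/13; mL=-32/13, mR=-2; mL+mR=-58/13 → advance -1; mR−mL=6/13 → turn +1·90°
n=3: pose=(-8,7,N); sL=9/10, sR=45/26; mL=-27/65, mR=-9/10; mL+mR=-171/130 → advance -1; mR−mL=-63/130 → turn -1·90°
n=4: pose=(-8,6,E); sL=90/41, sR=90/17; mL=-1080/697, mR=-90/41; mL+mR=-2610/697 → advance -1; mR−mL=-450/697 → turn -1·90°

0 90/53 90/13 -1800/689 -90/53 -6 8 E
1 45/49 45/29 -450/1421 -45/49 -7 8 N
2 2 90/13 -32/13 -2 -7 7 E
3 9/10 45/26 -27/65 -9/10 -8 7 N
4 90/41 90/17 -1080/697 -90/41 -8 6 E
final -9 6 S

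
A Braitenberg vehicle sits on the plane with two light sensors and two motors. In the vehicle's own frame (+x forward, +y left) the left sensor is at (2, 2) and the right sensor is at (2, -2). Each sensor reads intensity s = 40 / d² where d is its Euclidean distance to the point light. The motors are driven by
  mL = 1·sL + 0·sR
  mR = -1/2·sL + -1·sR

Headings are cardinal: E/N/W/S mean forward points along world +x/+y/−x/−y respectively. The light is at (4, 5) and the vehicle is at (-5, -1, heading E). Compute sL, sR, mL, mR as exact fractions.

8/13 40/113 8/13 -972/1469

left sensor world pos  = (-3, 1); dL² = 65
right sensor world pos = (-3, -3); dR² = 113
sL = 40/65 = 8/13
sR = 40/113 = 40/113
mL = 1·sL + 0·sR = 8/13
mR = -1/2·sL + -1·sR = -972/1469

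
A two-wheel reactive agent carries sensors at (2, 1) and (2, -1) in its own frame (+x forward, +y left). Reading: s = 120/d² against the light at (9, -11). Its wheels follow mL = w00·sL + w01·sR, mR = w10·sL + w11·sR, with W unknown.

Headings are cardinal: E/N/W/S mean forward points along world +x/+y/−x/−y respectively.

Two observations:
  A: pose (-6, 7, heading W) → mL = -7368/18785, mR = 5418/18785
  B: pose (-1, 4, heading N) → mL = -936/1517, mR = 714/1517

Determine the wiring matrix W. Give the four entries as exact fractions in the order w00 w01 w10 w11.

obs A: pose=(-6,7,W) → sL=60/289, sR=12/65, mL=-7368/18785, mR=5418/18785
obs B: pose=(-1,4,N) → sL=12/41, sR=12/37, mL=-936/1517, mR=714/1517
sensor matrix S = [[60/289, 12/65], [12/41, 12/37]]; det S = 379008/28496845
solve [mL_A; mL_B] = S·[w00; w01] and [mR_A; mR_B] = S·[w10; w11]:
  w00 = -1, w01 = -1, w10 = 1/2, w11 = 1

-1 -1 1/2 1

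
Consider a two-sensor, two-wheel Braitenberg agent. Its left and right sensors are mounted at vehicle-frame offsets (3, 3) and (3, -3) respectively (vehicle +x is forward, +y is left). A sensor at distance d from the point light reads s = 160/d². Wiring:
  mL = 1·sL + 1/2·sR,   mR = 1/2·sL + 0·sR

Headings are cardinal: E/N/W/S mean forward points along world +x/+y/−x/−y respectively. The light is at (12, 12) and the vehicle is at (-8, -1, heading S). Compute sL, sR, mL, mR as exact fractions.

left sensor world pos  = (-5, -4); dL² = 545
right sensor world pos = (-11, -4); dR² = 785
sL = 160/545 = 32/109
sR = 160/785 = 32/157
mL = 1·sL + 1/2·sR = 6768/17113
mR = 1/2·sL + 0·sR = 16/109

32/109 32/157 6768/17113 16/109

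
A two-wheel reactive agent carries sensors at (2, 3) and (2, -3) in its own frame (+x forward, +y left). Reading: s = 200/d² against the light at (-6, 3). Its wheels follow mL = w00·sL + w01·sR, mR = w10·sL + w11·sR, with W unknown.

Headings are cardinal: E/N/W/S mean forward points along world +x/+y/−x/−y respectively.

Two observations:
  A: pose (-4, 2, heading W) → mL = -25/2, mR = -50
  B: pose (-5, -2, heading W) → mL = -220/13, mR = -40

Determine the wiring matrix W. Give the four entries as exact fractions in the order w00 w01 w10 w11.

obs A: pose=(-4,2,W) → sL=25/2, sR=50, mL=-25/2, mR=-50
obs B: pose=(-5,-2,W) → sL=40/13, sR=40, mL=-220/13, mR=-40
sensor matrix S = [[25/2, 50], [40/13, 40]]; det S = 4500/13
solve [mL_A; mL_B] = S·[w00; w01] and [mR_A; mR_B] = S·[w10; w11]:
  w00 = 1, w01 = -1/2, w10 = 0, w11 = -1

1 -1/2 0 -1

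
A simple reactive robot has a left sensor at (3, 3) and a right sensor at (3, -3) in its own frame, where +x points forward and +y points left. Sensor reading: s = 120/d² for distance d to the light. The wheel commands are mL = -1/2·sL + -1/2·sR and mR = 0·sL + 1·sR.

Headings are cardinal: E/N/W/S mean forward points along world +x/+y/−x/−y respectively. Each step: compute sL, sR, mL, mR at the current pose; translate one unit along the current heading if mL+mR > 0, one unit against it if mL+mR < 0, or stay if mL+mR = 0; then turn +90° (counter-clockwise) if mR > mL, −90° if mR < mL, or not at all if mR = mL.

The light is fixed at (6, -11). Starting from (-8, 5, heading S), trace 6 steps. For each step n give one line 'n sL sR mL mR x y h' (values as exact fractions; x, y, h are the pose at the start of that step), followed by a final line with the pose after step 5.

0 12/29 60/229 -2244/6641 60/229 -8 5 S
1 120/521 120/317 -50280/165157 120/317 -8 6 E
2 15/82 6/25 -867/4100 6/25 -7 6 N
3 120/481 120/697 -70680/335257 120/697 -7 7 W
4 20/51 4/15 -28/85 4/15 -6 7 S
5 24/113 120/337 -10824/38081 120/337 -6 8 E
final -5 8 N

n=0: pose=(-8,5,S); sL=12/29, sR=60/229; mL=-2244/6641, mR=60/229; mL+mR=-504/6641 → advance -1; mR−mL=3984/6641 → turn +1·90°
n=1: pose=(-8,6,E); sL=120/521, sR=120/317; mL=-50280/165157, mR=120/317; mL+mR=12240/165157 → advance +1; mR−mL=112800/165157 → turn +1·90°
n=2: pose=(-7,6,N); sL=15/82, sR=6/25; mL=-867/4100, mR=6/25; mL+mR=117/4100 → advance +1; mR−mL=1851/4100 → turn +1·90°
n=3: pose=(-7,7,W); sL=120/481, sR=120/697; mL=-70680/335257, mR=120/697; mL+mR=-12960/335257 → advance -1; mR−mL=128400/335257 → turn +1·90°
n=4: pose=(-6,7,S); sL=20/51, sR=4/15; mL=-28/85, mR=4/15; mL+mR=-16/255 → advance -1; mR−mL=152/255 → turn +1·90°
n=5: pose=(-6,8,E); sL=24/113, sR=120/337; mL=-10824/38081, mR=120/337; mL+mR=2736/38081 → advance +1; mR−mL=24384/38081 → turn +1·90°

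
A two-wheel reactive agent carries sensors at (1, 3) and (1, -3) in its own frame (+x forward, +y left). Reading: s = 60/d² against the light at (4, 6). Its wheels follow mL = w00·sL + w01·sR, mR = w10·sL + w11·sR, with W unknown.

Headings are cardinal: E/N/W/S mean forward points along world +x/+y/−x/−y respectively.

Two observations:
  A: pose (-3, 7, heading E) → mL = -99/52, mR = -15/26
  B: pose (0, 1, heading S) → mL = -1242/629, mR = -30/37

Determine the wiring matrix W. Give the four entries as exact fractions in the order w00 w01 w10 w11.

obs A: pose=(-3,7,E) → sL=15/13, sR=3/2, mL=-99/52, mR=-15/26
obs B: pose=(0,1,S) → sL=60/37, sR=12/17, mL=-1242/629, mR=-30/37
sensor matrix S = [[15/13, 3/2], [60/37, 12/17]]; det S = -13230/8177
solve [mL_A; mL_B] = S·[w00; w01] and [mR_A; mR_B] = S·[w10; w11]:
  w00 = -1, w01 = -1/2, w10 = -1/2, w11 = 0

-1 -1/2 -1/2 0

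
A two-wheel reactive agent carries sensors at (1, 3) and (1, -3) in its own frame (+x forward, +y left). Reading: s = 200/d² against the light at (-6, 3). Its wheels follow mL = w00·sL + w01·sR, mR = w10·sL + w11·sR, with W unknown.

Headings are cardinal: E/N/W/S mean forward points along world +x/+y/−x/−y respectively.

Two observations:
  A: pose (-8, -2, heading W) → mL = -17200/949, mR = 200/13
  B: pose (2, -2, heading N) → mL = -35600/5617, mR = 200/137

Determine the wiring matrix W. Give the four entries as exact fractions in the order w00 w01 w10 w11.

obs A: pose=(-8,-2,W) → sL=200/73, sR=200/13, mL=-17200/949, mR=200/13
obs B: pose=(2,-2,N) → sL=200/41, sR=200/137, mL=-35600/5617, mR=200/137
sensor matrix S = [[200/73, 200/13], [200/41, 200/137]]; det S = -378720000/5330533
solve [mL_A; mL_B] = S·[w00; w01] and [mR_A; mR_B] = S·[w10; w11]:
  w00 = -1, w01 = -1, w10 = 0, w11 = 1

-1 -1 0 1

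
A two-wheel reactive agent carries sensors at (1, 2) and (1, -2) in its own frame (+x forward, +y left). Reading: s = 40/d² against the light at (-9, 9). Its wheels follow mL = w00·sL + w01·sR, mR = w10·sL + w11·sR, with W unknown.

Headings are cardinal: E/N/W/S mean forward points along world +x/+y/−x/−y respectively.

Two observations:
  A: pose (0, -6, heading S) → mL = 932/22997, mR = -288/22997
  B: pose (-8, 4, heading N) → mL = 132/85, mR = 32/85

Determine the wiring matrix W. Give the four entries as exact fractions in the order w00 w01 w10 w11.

1 -1/2 1/2 -1/2

obs A: pose=(0,-6,S) → sL=40/377, sR=8/61, mL=932/22997, mR=-288/22997
obs B: pose=(-8,4,N) → sL=40/17, sR=8/5, mL=132/85, mR=32/85
sensor matrix S = [[40/377, 8/61], [40/17, 8/5]]; det S = -54272/390949
solve [mL_A; mL_B] = S·[w00; w01] and [mR_A; mR_B] = S·[w10; w11]:
  w00 = 1, w01 = -1/2, w10 = 1/2, w11 = -1/2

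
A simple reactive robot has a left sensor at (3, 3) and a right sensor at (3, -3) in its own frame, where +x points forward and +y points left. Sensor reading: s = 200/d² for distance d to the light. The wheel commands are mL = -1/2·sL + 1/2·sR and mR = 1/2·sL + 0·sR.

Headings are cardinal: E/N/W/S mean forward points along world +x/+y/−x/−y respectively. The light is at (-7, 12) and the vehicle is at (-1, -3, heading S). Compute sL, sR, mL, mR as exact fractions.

40/81 200/333 160/2997 20/81

left sensor world pos  = (2, -6); dL² = 405
right sensor world pos = (-4, -6); dR² = 333
sL = 200/405 = 40/81
sR = 200/333 = 200/333
mL = -1/2·sL + 1/2·sR = 160/2997
mR = 1/2·sL + 0·sR = 20/81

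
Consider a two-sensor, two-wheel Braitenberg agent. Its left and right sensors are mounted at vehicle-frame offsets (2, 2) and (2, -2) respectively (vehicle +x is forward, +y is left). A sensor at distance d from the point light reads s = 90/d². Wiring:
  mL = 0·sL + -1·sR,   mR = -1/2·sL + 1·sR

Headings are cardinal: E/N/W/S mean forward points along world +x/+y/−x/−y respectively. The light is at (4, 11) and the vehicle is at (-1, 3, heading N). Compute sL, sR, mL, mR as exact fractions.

18/17 2 -2 25/17

left sensor world pos  = (-3, 5); dL² = 85
right sensor world pos = (1, 5); dR² = 45
sL = 90/85 = 18/17
sR = 90/45 = 2
mL = 0·sL + -1·sR = -2
mR = -1/2·sL + 1·sR = 25/17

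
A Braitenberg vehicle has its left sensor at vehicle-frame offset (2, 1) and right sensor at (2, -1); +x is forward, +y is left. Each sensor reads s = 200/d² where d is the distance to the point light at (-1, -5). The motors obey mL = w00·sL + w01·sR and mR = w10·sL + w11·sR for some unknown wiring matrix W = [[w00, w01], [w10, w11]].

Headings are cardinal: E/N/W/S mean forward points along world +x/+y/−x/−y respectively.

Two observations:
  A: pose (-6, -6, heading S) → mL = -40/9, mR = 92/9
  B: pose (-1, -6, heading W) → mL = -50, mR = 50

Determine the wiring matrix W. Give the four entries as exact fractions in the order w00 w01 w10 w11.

obs A: pose=(-6,-6,S) → sL=8, sR=40/9, mL=-40/9, mR=92/9
obs B: pose=(-1,-6,W) → sL=25, sR=50, mL=-50, mR=50
sensor matrix S = [[8, 40/9], [25, 50]]; det S = 2600/9
solve [mL_A; mL_B] = S·[w00; w01] and [mR_A; mR_B] = S·[w10; w11]:
  w00 = 0, w01 = -1, w10 = 1, w11 = 1/2

0 -1 1 1/2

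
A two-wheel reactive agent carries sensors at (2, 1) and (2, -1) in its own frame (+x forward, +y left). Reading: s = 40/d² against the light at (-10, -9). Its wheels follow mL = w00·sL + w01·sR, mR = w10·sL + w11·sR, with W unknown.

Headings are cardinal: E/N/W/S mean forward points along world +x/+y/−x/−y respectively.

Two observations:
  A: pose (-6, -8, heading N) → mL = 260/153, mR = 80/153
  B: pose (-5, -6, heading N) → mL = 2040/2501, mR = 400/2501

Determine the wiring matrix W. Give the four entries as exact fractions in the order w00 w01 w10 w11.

1/2 1/2 1/2 -1/2

obs A: pose=(-6,-8,N) → sL=20/9, sR=20/17, mL=260/153, mR=80/153
obs B: pose=(-5,-6,N) → sL=40/41, sR=40/61, mL=2040/2501, mR=400/2501
sensor matrix S = [[20/9, 20/17], [40/41, 40/61]]; det S = 118400/382653
solve [mL_A; mL_B] = S·[w00; w01] and [mR_A; mR_B] = S·[w10; w11]:
  w00 = 1/2, w01 = 1/2, w10 = 1/2, w11 = -1/2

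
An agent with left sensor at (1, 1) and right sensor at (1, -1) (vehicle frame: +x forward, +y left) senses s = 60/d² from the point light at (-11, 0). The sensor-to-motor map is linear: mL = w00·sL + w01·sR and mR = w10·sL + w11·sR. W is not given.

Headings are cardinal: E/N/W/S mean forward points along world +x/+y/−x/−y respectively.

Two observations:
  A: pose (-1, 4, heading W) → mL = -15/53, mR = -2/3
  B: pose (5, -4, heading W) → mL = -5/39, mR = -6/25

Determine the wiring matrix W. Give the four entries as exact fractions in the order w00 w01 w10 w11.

0 -1/2 -1 0

obs A: pose=(-1,4,W) → sL=2/3, sR=30/53, mL=-15/53, mR=-2/3
obs B: pose=(5,-4,W) → sL=6/25, sR=10/39, mL=-5/39, mR=-6/25
sensor matrix S = [[2/3, 30/53], [6/25, 10/39]]; det S = 1088/31005
solve [mL_A; mL_B] = S·[w00; w01] and [mR_A; mR_B] = S·[w10; w11]:
  w00 = 0, w01 = -1/2, w10 = -1, w11 = 0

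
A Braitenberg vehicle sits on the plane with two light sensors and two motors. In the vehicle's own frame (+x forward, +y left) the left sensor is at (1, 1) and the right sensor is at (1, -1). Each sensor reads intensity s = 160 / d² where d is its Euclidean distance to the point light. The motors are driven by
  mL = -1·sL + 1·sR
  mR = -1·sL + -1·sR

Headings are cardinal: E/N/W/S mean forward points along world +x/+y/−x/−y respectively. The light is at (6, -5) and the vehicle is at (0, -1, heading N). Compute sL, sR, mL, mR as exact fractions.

left sensor world pos  = (-1, 0); dL² = 74
right sensor world pos = (1, 0); dR² = 50
sL = 160/74 = 80/37
sR = 160/50 = 16/5
mL = -1·sL + 1·sR = 192/185
mR = -1·sL + -1·sR = -992/185

80/37 16/5 192/185 -992/185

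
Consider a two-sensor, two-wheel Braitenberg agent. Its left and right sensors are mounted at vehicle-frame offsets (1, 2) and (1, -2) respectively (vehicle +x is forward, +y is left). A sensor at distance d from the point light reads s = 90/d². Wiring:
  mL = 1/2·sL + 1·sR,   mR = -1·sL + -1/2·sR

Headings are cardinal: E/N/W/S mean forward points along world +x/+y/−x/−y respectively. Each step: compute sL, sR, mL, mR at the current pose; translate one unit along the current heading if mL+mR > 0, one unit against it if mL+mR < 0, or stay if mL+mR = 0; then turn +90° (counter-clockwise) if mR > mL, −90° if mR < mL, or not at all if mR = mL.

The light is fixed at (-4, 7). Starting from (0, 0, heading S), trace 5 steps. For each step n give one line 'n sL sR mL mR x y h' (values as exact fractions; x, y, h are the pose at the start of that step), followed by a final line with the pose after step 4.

n=0: pose=(0,0,S); sL=9/10, sR=45/34; mL=603/340, mR=-531/340; mL+mR=18/85 → advance +1; mR−mL=-567/170 → turn -1·90°
n=1: pose=(0,-1,W); sL=90/109, sR=2; mL=263/109, mR=-199/109; mL+mR=64/109 → advance +1; mR−mL=-462/109 → turn -1·90°
n=2: pose=(-1,-1,N); sL=9/5, sR=45/37; mL=783/370, mR=-891/370; mL+mR=-54/185 → advance -1; mR−mL=-837/185 → turn -1·90°
n=3: pose=(-1,-2,E); sL=18/13, sR=90/137; mL=2403/1781, mR=-3051/1781; mL+mR=-648/1781 → advance -1; mR−mL=-5454/1781 → turn -1·90°
n=4: pose=(-2,-2,S); sL=45/58, sR=9/10; mL=747/580, mR=-711/580; mL+mR=9/145 → advance +1; mR−mL=-729/290 → turn -1·90°

0 9/10 45/34 603/340 -531/340 0 0 S
1 90/109 2 263/109 -199/109 0 -1 W
2 9/5 45/37 783/370 -891/370 -1 -1 N
3 18/13 90/137 2403/1781 -3051/1781 -1 -2 E
4 45/58 9/10 747/580 -711/580 -2 -2 S
final -2 -3 W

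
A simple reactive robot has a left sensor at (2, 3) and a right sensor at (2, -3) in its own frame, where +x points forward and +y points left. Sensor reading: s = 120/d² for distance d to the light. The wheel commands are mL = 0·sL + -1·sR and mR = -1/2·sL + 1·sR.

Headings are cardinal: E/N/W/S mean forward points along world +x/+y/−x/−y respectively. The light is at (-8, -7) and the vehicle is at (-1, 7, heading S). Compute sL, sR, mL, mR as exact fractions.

left sensor world pos  = (2, 5); dL² = 244
right sensor world pos = (-4, 5); dR² = 160
sL = 120/244 = 30/61
sR = 120/160 = 3/4
mL = 0·sL + -1·sR = -3/4
mR = -1/2·sL + 1·sR = 123/244

30/61 3/4 -3/4 123/244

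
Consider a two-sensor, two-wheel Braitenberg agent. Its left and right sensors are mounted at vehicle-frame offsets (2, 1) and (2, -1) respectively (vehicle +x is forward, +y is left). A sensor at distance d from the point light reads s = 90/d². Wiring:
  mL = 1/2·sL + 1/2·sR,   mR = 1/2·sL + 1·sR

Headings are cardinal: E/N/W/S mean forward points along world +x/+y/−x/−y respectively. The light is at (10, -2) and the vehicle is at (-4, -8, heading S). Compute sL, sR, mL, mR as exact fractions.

90/233 90/289 23490/67337 33975/67337

left sensor world pos  = (-3, -10); dL² = 233
right sensor world pos = (-5, -10); dR² = 289
sL = 90/233 = 90/233
sR = 90/289 = 90/289
mL = 1/2·sL + 1/2·sR = 23490/67337
mR = 1/2·sL + 1·sR = 33975/67337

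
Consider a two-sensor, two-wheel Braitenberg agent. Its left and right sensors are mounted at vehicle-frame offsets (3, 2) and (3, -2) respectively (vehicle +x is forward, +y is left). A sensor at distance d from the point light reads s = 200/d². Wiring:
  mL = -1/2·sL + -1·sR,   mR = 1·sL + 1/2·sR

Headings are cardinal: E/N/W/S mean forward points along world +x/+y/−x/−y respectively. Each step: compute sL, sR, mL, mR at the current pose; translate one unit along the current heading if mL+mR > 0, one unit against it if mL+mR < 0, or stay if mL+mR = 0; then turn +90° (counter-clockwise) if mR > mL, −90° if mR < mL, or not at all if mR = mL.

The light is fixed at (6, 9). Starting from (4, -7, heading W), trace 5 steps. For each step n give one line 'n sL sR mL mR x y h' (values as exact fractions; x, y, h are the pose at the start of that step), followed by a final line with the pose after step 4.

0 200/349 200/221 -91900/77129 79100/77129 4 -7 W
1 100/181 20/37 -5470/6697 5510/6697 5 -7 S
2 200/229 40/73 -16460/16717 19180/16717 5 -8 E
3 1 1 -3/2 3/2 6 -8 N
4 20/37 100/117 -4870/4329 4190/4329 6 -8 W
final 7 -8 S

n=0: pose=(4,-7,W); sL=200/349, sR=200/221; mL=-91900/77129, mR=79100/77129; mL+mR=-12800/77129 → advance -1; mR−mL=171000/77129 → turn +1·90°
n=1: pose=(5,-7,S); sL=100/181, sR=20/37; mL=-5470/6697, mR=5510/6697; mL+mR=40/6697 → advance +1; mR−mL=10980/6697 → turn +1·90°
n=2: pose=(5,-8,E); sL=200/229, sR=40/73; mL=-16460/16717, mR=19180/16717; mL+mR=2720/16717 → advance +1; mR−mL=35640/16717 → turn +1·90°
n=3: pose=(6,-8,N); sL=1, sR=1; mL=-3/2, mR=3/2; mL+mR=0 → advance +0; mR−mL=3 → turn +1·90°
n=4: pose=(6,-8,W); sL=20/37, sR=100/117; mL=-4870/4329, mR=4190/4329; mL+mR=-680/4329 → advance -1; mR−mL=3020/1443 → turn +1·90°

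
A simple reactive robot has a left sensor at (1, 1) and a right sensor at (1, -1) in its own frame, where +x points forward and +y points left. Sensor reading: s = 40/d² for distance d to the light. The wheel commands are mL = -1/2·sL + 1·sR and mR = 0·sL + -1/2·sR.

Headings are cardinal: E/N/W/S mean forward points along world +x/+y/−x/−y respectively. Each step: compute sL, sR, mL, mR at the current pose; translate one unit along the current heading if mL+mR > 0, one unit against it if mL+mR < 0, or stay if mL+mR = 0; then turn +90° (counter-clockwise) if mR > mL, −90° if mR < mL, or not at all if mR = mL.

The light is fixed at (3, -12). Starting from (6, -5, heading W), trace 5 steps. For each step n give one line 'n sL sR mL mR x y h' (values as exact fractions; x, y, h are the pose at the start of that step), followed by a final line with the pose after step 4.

0 1 10/17 3/34 -5/17 6 -5 W
1 40/73 40/89 1140/6497 -20/89 7 -5 N
2 20/37 4/5 98/185 -2/5 7 -6 E
3 40/61 40/41 1620/2501 -20/41 8 -6 S
4 5/4 10/13 15/104 -5/13 8 -7 W
final 9 -7 N

n=0: pose=(6,-5,W); sL=1, sR=10/17; mL=3/34, mR=-5/17; mL+mR=-7/34 → advance -1; mR−mL=-13/34 → turn -1·90°
n=1: pose=(7,-5,N); sL=40/73, sR=40/89; mL=1140/6497, mR=-20/89; mL+mR=-320/6497 → advance -1; mR−mL=-2600/6497 → turn -1·90°
n=2: pose=(7,-6,E); sL=20/37, sR=4/5; mL=98/185, mR=-2/5; mL+mR=24/185 → advance +1; mR−mL=-172/185 → turn -1·90°
n=3: pose=(8,-6,S); sL=40/61, sR=40/41; mL=1620/2501, mR=-20/41; mL+mR=400/2501 → advance +1; mR−mL=-2840/2501 → turn -1·90°
n=4: pose=(8,-7,W); sL=5/4, sR=10/13; mL=15/104, mR=-5/13; mL+mR=-25/104 → advance -1; mR−mL=-55/104 → turn -1·90°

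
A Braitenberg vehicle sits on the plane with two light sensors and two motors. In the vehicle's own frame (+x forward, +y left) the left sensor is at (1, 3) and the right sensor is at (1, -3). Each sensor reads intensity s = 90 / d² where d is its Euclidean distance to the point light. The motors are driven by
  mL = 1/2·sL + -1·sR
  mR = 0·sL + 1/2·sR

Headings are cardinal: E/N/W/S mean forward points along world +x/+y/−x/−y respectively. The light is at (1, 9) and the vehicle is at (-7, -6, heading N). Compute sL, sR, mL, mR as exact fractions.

90/317 90/221 -18585/70057 45/221

left sensor world pos  = (-10, -5); dL² = 317
right sensor world pos = (-4, -5); dR² = 221
sL = 90/317 = 90/317
sR = 90/221 = 90/221
mL = 1/2·sL + -1·sR = -18585/70057
mR = 0·sL + 1/2·sR = 45/221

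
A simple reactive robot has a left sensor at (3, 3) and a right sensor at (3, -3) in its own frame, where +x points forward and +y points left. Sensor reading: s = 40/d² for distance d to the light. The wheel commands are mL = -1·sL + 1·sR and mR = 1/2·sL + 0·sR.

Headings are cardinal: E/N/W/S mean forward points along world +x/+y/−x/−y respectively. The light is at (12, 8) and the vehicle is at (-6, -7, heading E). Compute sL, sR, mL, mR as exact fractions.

left sensor world pos  = (-3, -4); dL² = 369
right sensor world pos = (-3, -10); dR² = 549
sL = 40/369 = 40/369
sR = 40/549 = 40/549
mL = -1·sL + 1·sR = -800/22509
mR = 1/2·sL + 0·sR = 20/369

40/369 40/549 -800/22509 20/369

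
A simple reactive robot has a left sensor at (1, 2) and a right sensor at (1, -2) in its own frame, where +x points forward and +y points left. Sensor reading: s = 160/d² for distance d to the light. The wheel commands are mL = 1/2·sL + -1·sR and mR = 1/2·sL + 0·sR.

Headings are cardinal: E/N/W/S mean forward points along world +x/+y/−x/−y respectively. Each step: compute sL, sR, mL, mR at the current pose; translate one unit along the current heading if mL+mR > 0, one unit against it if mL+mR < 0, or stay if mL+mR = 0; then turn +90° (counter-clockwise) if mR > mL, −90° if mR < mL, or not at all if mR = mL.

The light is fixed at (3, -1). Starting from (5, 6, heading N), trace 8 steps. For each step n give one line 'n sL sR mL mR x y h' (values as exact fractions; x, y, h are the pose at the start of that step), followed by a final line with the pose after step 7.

0 5/2 2 -3/4 5/4 5 6 N
1 160/37 160/101 2160/3737 80/37 5 7 W
2 80/29 16/5 -264/145 40/29 4 7 S
3 32/25 160/53 -3152/1325 16/25 4 8 E
4 20/13 20/13 -10/13 10/13 3 8 N
5 16/5 80/61 88/305 8/5 3 8 W
6 32/13 160/73 -912/949 16/13 2 8 S
7 8/5 40/9 -164/45 4/5 2 7 E
final 1 7 N

n=0: pose=(5,6,N); sL=5/2, sR=2; mL=-3/4, mR=5/4; mL+mR=1/2 → advance +1; mR−mL=2 → turn +1·90°
n=1: pose=(5,7,W); sL=160/37, sR=160/101; mL=2160/3737, mR=80/37; mL+mR=10240/3737 → advance +1; mR−mL=160/101 → turn +1·90°
n=2: pose=(4,7,S); sL=80/29, sR=16/5; mL=-264/145, mR=40/29; mL+mR=-64/145 → advance -1; mR−mL=16/5 → turn +1·90°
n=3: pose=(4,8,E); sL=32/25, sR=160/53; mL=-3152/1325, mR=16/25; mL+mR=-2304/1325 → advance -1; mR−mL=160/53 → turn +1·90°
n=4: pose=(3,8,N); sL=20/13, sR=20/13; mL=-10/13, mR=10/13; mL+mR=0 → advance +0; mR−mL=20/13 → turn +1·90°
n=5: pose=(3,8,W); sL=16/5, sR=80/61; mL=88/305, mR=8/5; mL+mR=576/305 → advance +1; mR−mL=80/61 → turn +1·90°
n=6: pose=(2,8,S); sL=32/13, sR=160/73; mL=-912/949, mR=16/13; mL+mR=256/949 → advance +1; mR−mL=160/73 → turn +1·90°
n=7: pose=(2,7,E); sL=8/5, sR=40/9; mL=-164/45, mR=4/5; mL+mR=-128/45 → advance -1; mR−mL=40/9 → turn +1·90°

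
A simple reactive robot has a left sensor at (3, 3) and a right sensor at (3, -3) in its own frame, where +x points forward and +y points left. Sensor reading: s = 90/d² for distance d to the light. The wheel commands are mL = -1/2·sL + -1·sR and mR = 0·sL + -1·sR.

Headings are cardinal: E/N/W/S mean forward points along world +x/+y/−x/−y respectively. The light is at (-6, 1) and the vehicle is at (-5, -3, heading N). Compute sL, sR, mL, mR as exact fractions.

18 90/17 -243/17 -90/17

left sensor world pos  = (-8, 0); dL² = 5
right sensor world pos = (-2, 0); dR² = 17
sL = 90/5 = 18
sR = 90/17 = 90/17
mL = -1/2·sL + -1·sR = -243/17
mR = 0·sL + -1·sR = -90/17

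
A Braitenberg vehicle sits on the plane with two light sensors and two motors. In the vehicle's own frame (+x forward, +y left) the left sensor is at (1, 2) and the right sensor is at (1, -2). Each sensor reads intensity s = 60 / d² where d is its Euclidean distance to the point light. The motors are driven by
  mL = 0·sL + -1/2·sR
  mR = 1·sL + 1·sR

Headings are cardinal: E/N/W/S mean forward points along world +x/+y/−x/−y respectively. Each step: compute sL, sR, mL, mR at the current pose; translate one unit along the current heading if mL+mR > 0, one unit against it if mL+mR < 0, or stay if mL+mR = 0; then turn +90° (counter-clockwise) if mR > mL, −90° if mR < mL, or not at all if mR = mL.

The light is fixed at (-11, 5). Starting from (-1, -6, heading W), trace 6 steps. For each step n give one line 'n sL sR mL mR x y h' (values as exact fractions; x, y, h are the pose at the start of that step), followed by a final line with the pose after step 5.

n=0: pose=(-1,-6,W); sL=6/25, sR=10/27; mL=-5/27, mR=412/675; mL+mR=287/675 → advance +1; mR−mL=179/225 → turn +1·90°
n=1: pose=(-2,-6,S); sL=12/53, sR=60/193; mL=-30/193, mR=5496/10229; mL+mR=3906/10229 → advance +1; mR−mL=7086/10229 → turn +1·90°
n=2: pose=(-2,-7,E); sL=3/10, sR=15/74; mL=-15/148, mR=93/185; mL+mR=297/740 → advance +1; mR−mL=447/740 → turn +1·90°
n=3: pose=(-1,-7,N); sL=12/37, sR=12/53; mL=-6/53, mR=1080/1961; mL+mR=858/1961 → advance +1; mR−mL=1302/1961 → turn +1·90°
n=4: pose=(-1,-6,W); sL=6/25, sR=10/27; mL=-5/27, mR=412/675; mL+mR=287/675 → advance +1; mR−mL=179/225 → turn +1·90°
n=5: pose=(-2,-6,S); sL=12/53, sR=60/193; mL=-30/193, mR=5496/10229; mL+mR=3906/10229 → advance +1; mR−mL=7086/10229 → turn +1·90°

0 6/25 10/27 -5/27 412/675 -1 -6 W
1 12/53 60/193 -30/193 5496/10229 -2 -6 S
2 3/10 15/74 -15/148 93/185 -2 -7 E
3 12/37 12/53 -6/53 1080/1961 -1 -7 N
4 6/25 10/27 -5/27 412/675 -1 -6 W
5 12/53 60/193 -30/193 5496/10229 -2 -6 S
final -2 -7 E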